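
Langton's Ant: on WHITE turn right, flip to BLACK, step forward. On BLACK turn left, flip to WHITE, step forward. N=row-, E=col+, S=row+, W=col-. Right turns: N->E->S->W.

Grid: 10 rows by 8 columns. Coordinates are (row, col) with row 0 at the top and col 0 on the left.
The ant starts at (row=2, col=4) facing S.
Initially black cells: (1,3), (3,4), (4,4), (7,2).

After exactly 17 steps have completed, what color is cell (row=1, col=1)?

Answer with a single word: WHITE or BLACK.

Answer: BLACK

Derivation:
Step 1: on WHITE (2,4): turn R to W, flip to black, move to (2,3). |black|=5
Step 2: on WHITE (2,3): turn R to N, flip to black, move to (1,3). |black|=6
Step 3: on BLACK (1,3): turn L to W, flip to white, move to (1,2). |black|=5
Step 4: on WHITE (1,2): turn R to N, flip to black, move to (0,2). |black|=6
Step 5: on WHITE (0,2): turn R to E, flip to black, move to (0,3). |black|=7
Step 6: on WHITE (0,3): turn R to S, flip to black, move to (1,3). |black|=8
Step 7: on WHITE (1,3): turn R to W, flip to black, move to (1,2). |black|=9
Step 8: on BLACK (1,2): turn L to S, flip to white, move to (2,2). |black|=8
Step 9: on WHITE (2,2): turn R to W, flip to black, move to (2,1). |black|=9
Step 10: on WHITE (2,1): turn R to N, flip to black, move to (1,1). |black|=10
Step 11: on WHITE (1,1): turn R to E, flip to black, move to (1,2). |black|=11
Step 12: on WHITE (1,2): turn R to S, flip to black, move to (2,2). |black|=12
Step 13: on BLACK (2,2): turn L to E, flip to white, move to (2,3). |black|=11
Step 14: on BLACK (2,3): turn L to N, flip to white, move to (1,3). |black|=10
Step 15: on BLACK (1,3): turn L to W, flip to white, move to (1,2). |black|=9
Step 16: on BLACK (1,2): turn L to S, flip to white, move to (2,2). |black|=8
Step 17: on WHITE (2,2): turn R to W, flip to black, move to (2,1). |black|=9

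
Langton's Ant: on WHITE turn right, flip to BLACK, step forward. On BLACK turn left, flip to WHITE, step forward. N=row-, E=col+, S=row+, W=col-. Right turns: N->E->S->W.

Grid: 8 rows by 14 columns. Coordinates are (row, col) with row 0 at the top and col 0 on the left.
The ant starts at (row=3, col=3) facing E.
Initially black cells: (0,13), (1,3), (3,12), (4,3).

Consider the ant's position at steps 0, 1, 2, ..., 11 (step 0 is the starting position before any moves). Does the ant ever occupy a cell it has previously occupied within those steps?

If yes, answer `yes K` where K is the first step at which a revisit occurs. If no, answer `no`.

Answer: yes 5

Derivation:
Step 1: on WHITE (3,3): turn R to S, flip to black, move to (4,3). |black|=5 — new cell
Step 2: on BLACK (4,3): turn L to E, flip to white, move to (4,4). |black|=4 — new cell
Step 3: on WHITE (4,4): turn R to S, flip to black, move to (5,4). |black|=5 — new cell
Step 4: on WHITE (5,4): turn R to W, flip to black, move to (5,3). |black|=6 — new cell
Step 5: on WHITE (5,3): turn R to N, flip to black, move to (4,3). |black|=7 — REVISIT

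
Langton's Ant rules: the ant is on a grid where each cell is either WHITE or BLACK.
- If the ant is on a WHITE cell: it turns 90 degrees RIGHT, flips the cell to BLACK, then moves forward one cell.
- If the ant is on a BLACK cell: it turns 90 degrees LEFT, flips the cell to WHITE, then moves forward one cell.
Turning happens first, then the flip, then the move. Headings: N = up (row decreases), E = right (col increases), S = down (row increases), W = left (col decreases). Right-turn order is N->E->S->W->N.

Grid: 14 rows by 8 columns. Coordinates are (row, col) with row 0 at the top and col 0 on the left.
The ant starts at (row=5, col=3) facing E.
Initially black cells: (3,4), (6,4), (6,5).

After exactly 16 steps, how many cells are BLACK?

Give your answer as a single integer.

Answer: 11

Derivation:
Step 1: on WHITE (5,3): turn R to S, flip to black, move to (6,3). |black|=4
Step 2: on WHITE (6,3): turn R to W, flip to black, move to (6,2). |black|=5
Step 3: on WHITE (6,2): turn R to N, flip to black, move to (5,2). |black|=6
Step 4: on WHITE (5,2): turn R to E, flip to black, move to (5,3). |black|=7
Step 5: on BLACK (5,3): turn L to N, flip to white, move to (4,3). |black|=6
Step 6: on WHITE (4,3): turn R to E, flip to black, move to (4,4). |black|=7
Step 7: on WHITE (4,4): turn R to S, flip to black, move to (5,4). |black|=8
Step 8: on WHITE (5,4): turn R to W, flip to black, move to (5,3). |black|=9
Step 9: on WHITE (5,3): turn R to N, flip to black, move to (4,3). |black|=10
Step 10: on BLACK (4,3): turn L to W, flip to white, move to (4,2). |black|=9
Step 11: on WHITE (4,2): turn R to N, flip to black, move to (3,2). |black|=10
Step 12: on WHITE (3,2): turn R to E, flip to black, move to (3,3). |black|=11
Step 13: on WHITE (3,3): turn R to S, flip to black, move to (4,3). |black|=12
Step 14: on WHITE (4,3): turn R to W, flip to black, move to (4,2). |black|=13
Step 15: on BLACK (4,2): turn L to S, flip to white, move to (5,2). |black|=12
Step 16: on BLACK (5,2): turn L to E, flip to white, move to (5,3). |black|=11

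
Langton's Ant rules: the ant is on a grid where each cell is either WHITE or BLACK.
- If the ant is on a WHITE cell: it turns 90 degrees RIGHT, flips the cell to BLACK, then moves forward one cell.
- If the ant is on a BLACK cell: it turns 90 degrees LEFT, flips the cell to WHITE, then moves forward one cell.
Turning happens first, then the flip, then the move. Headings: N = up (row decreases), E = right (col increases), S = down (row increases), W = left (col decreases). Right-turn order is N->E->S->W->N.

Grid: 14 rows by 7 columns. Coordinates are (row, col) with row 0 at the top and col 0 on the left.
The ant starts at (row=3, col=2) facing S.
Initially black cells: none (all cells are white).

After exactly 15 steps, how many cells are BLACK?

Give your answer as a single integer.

Step 1: on WHITE (3,2): turn R to W, flip to black, move to (3,1). |black|=1
Step 2: on WHITE (3,1): turn R to N, flip to black, move to (2,1). |black|=2
Step 3: on WHITE (2,1): turn R to E, flip to black, move to (2,2). |black|=3
Step 4: on WHITE (2,2): turn R to S, flip to black, move to (3,2). |black|=4
Step 5: on BLACK (3,2): turn L to E, flip to white, move to (3,3). |black|=3
Step 6: on WHITE (3,3): turn R to S, flip to black, move to (4,3). |black|=4
Step 7: on WHITE (4,3): turn R to W, flip to black, move to (4,2). |black|=5
Step 8: on WHITE (4,2): turn R to N, flip to black, move to (3,2). |black|=6
Step 9: on WHITE (3,2): turn R to E, flip to black, move to (3,3). |black|=7
Step 10: on BLACK (3,3): turn L to N, flip to white, move to (2,3). |black|=6
Step 11: on WHITE (2,3): turn R to E, flip to black, move to (2,4). |black|=7
Step 12: on WHITE (2,4): turn R to S, flip to black, move to (3,4). |black|=8
Step 13: on WHITE (3,4): turn R to W, flip to black, move to (3,3). |black|=9
Step 14: on WHITE (3,3): turn R to N, flip to black, move to (2,3). |black|=10
Step 15: on BLACK (2,3): turn L to W, flip to white, move to (2,2). |black|=9

Answer: 9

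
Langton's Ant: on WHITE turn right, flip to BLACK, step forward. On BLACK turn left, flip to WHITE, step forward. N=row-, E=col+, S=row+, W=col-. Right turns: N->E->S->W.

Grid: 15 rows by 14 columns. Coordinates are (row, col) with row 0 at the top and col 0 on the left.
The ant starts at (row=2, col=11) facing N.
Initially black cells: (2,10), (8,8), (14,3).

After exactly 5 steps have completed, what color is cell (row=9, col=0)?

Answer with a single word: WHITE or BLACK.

Answer: WHITE

Derivation:
Step 1: on WHITE (2,11): turn R to E, flip to black, move to (2,12). |black|=4
Step 2: on WHITE (2,12): turn R to S, flip to black, move to (3,12). |black|=5
Step 3: on WHITE (3,12): turn R to W, flip to black, move to (3,11). |black|=6
Step 4: on WHITE (3,11): turn R to N, flip to black, move to (2,11). |black|=7
Step 5: on BLACK (2,11): turn L to W, flip to white, move to (2,10). |black|=6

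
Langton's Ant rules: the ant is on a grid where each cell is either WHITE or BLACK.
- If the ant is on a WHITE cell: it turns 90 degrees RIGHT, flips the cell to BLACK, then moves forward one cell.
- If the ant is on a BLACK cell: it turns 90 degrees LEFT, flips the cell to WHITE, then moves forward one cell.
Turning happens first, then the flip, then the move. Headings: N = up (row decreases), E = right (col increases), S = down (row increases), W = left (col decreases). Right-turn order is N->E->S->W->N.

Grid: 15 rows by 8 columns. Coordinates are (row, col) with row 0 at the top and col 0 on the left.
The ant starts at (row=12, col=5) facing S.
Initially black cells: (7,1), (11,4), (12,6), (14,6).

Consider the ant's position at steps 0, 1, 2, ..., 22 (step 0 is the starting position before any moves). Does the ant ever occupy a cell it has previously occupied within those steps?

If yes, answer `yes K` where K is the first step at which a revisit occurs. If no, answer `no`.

Answer: yes 6

Derivation:
Step 1: on WHITE (12,5): turn R to W, flip to black, move to (12,4). |black|=5 — new cell
Step 2: on WHITE (12,4): turn R to N, flip to black, move to (11,4). |black|=6 — new cell
Step 3: on BLACK (11,4): turn L to W, flip to white, move to (11,3). |black|=5 — new cell
Step 4: on WHITE (11,3): turn R to N, flip to black, move to (10,3). |black|=6 — new cell
Step 5: on WHITE (10,3): turn R to E, flip to black, move to (10,4). |black|=7 — new cell
Step 6: on WHITE (10,4): turn R to S, flip to black, move to (11,4). |black|=8 — REVISIT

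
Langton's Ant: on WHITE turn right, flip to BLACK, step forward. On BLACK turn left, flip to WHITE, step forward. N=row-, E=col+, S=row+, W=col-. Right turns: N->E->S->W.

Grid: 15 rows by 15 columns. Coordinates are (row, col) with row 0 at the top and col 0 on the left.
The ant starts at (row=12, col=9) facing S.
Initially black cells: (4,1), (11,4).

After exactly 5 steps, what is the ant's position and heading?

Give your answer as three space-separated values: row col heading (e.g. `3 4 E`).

Answer: 12 10 E

Derivation:
Step 1: on WHITE (12,9): turn R to W, flip to black, move to (12,8). |black|=3
Step 2: on WHITE (12,8): turn R to N, flip to black, move to (11,8). |black|=4
Step 3: on WHITE (11,8): turn R to E, flip to black, move to (11,9). |black|=5
Step 4: on WHITE (11,9): turn R to S, flip to black, move to (12,9). |black|=6
Step 5: on BLACK (12,9): turn L to E, flip to white, move to (12,10). |black|=5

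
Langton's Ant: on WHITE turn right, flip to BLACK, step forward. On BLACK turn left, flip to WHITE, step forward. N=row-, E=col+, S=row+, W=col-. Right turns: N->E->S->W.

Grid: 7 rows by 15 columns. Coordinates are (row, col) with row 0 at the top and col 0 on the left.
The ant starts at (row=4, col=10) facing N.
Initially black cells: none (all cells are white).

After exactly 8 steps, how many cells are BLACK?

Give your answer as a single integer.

Answer: 6

Derivation:
Step 1: on WHITE (4,10): turn R to E, flip to black, move to (4,11). |black|=1
Step 2: on WHITE (4,11): turn R to S, flip to black, move to (5,11). |black|=2
Step 3: on WHITE (5,11): turn R to W, flip to black, move to (5,10). |black|=3
Step 4: on WHITE (5,10): turn R to N, flip to black, move to (4,10). |black|=4
Step 5: on BLACK (4,10): turn L to W, flip to white, move to (4,9). |black|=3
Step 6: on WHITE (4,9): turn R to N, flip to black, move to (3,9). |black|=4
Step 7: on WHITE (3,9): turn R to E, flip to black, move to (3,10). |black|=5
Step 8: on WHITE (3,10): turn R to S, flip to black, move to (4,10). |black|=6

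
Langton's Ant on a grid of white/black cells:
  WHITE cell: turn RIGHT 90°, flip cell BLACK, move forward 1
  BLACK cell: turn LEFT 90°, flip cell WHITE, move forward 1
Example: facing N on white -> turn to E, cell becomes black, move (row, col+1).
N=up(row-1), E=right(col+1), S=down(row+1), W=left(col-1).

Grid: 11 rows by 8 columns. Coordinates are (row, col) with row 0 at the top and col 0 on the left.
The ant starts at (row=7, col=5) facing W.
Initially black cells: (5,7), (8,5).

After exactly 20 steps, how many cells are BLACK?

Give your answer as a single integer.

Step 1: on WHITE (7,5): turn R to N, flip to black, move to (6,5). |black|=3
Step 2: on WHITE (6,5): turn R to E, flip to black, move to (6,6). |black|=4
Step 3: on WHITE (6,6): turn R to S, flip to black, move to (7,6). |black|=5
Step 4: on WHITE (7,6): turn R to W, flip to black, move to (7,5). |black|=6
Step 5: on BLACK (7,5): turn L to S, flip to white, move to (8,5). |black|=5
Step 6: on BLACK (8,5): turn L to E, flip to white, move to (8,6). |black|=4
Step 7: on WHITE (8,6): turn R to S, flip to black, move to (9,6). |black|=5
Step 8: on WHITE (9,6): turn R to W, flip to black, move to (9,5). |black|=6
Step 9: on WHITE (9,5): turn R to N, flip to black, move to (8,5). |black|=7
Step 10: on WHITE (8,5): turn R to E, flip to black, move to (8,6). |black|=8
Step 11: on BLACK (8,6): turn L to N, flip to white, move to (7,6). |black|=7
Step 12: on BLACK (7,6): turn L to W, flip to white, move to (7,5). |black|=6
Step 13: on WHITE (7,5): turn R to N, flip to black, move to (6,5). |black|=7
Step 14: on BLACK (6,5): turn L to W, flip to white, move to (6,4). |black|=6
Step 15: on WHITE (6,4): turn R to N, flip to black, move to (5,4). |black|=7
Step 16: on WHITE (5,4): turn R to E, flip to black, move to (5,5). |black|=8
Step 17: on WHITE (5,5): turn R to S, flip to black, move to (6,5). |black|=9
Step 18: on WHITE (6,5): turn R to W, flip to black, move to (6,4). |black|=10
Step 19: on BLACK (6,4): turn L to S, flip to white, move to (7,4). |black|=9
Step 20: on WHITE (7,4): turn R to W, flip to black, move to (7,3). |black|=10

Answer: 10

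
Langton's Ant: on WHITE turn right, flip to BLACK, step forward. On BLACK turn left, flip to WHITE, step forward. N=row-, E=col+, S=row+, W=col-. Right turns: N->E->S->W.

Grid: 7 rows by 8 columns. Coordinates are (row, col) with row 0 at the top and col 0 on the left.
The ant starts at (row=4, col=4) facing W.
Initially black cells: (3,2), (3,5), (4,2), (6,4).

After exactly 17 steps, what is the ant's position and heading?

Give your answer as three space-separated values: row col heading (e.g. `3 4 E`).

Step 1: on WHITE (4,4): turn R to N, flip to black, move to (3,4). |black|=5
Step 2: on WHITE (3,4): turn R to E, flip to black, move to (3,5). |black|=6
Step 3: on BLACK (3,5): turn L to N, flip to white, move to (2,5). |black|=5
Step 4: on WHITE (2,5): turn R to E, flip to black, move to (2,6). |black|=6
Step 5: on WHITE (2,6): turn R to S, flip to black, move to (3,6). |black|=7
Step 6: on WHITE (3,6): turn R to W, flip to black, move to (3,5). |black|=8
Step 7: on WHITE (3,5): turn R to N, flip to black, move to (2,5). |black|=9
Step 8: on BLACK (2,5): turn L to W, flip to white, move to (2,4). |black|=8
Step 9: on WHITE (2,4): turn R to N, flip to black, move to (1,4). |black|=9
Step 10: on WHITE (1,4): turn R to E, flip to black, move to (1,5). |black|=10
Step 11: on WHITE (1,5): turn R to S, flip to black, move to (2,5). |black|=11
Step 12: on WHITE (2,5): turn R to W, flip to black, move to (2,4). |black|=12
Step 13: on BLACK (2,4): turn L to S, flip to white, move to (3,4). |black|=11
Step 14: on BLACK (3,4): turn L to E, flip to white, move to (3,5). |black|=10
Step 15: on BLACK (3,5): turn L to N, flip to white, move to (2,5). |black|=9
Step 16: on BLACK (2,5): turn L to W, flip to white, move to (2,4). |black|=8
Step 17: on WHITE (2,4): turn R to N, flip to black, move to (1,4). |black|=9

Answer: 1 4 N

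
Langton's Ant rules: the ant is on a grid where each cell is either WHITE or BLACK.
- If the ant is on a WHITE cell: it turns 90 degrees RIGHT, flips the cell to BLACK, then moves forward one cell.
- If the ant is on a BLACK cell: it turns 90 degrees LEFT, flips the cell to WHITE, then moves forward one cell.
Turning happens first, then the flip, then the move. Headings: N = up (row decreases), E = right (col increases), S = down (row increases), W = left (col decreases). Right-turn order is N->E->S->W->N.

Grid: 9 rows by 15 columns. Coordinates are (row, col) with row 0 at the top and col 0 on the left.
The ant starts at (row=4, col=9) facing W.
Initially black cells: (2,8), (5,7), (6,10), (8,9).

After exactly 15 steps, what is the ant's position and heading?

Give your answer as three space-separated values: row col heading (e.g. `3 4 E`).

Step 1: on WHITE (4,9): turn R to N, flip to black, move to (3,9). |black|=5
Step 2: on WHITE (3,9): turn R to E, flip to black, move to (3,10). |black|=6
Step 3: on WHITE (3,10): turn R to S, flip to black, move to (4,10). |black|=7
Step 4: on WHITE (4,10): turn R to W, flip to black, move to (4,9). |black|=8
Step 5: on BLACK (4,9): turn L to S, flip to white, move to (5,9). |black|=7
Step 6: on WHITE (5,9): turn R to W, flip to black, move to (5,8). |black|=8
Step 7: on WHITE (5,8): turn R to N, flip to black, move to (4,8). |black|=9
Step 8: on WHITE (4,8): turn R to E, flip to black, move to (4,9). |black|=10
Step 9: on WHITE (4,9): turn R to S, flip to black, move to (5,9). |black|=11
Step 10: on BLACK (5,9): turn L to E, flip to white, move to (5,10). |black|=10
Step 11: on WHITE (5,10): turn R to S, flip to black, move to (6,10). |black|=11
Step 12: on BLACK (6,10): turn L to E, flip to white, move to (6,11). |black|=10
Step 13: on WHITE (6,11): turn R to S, flip to black, move to (7,11). |black|=11
Step 14: on WHITE (7,11): turn R to W, flip to black, move to (7,10). |black|=12
Step 15: on WHITE (7,10): turn R to N, flip to black, move to (6,10). |black|=13

Answer: 6 10 N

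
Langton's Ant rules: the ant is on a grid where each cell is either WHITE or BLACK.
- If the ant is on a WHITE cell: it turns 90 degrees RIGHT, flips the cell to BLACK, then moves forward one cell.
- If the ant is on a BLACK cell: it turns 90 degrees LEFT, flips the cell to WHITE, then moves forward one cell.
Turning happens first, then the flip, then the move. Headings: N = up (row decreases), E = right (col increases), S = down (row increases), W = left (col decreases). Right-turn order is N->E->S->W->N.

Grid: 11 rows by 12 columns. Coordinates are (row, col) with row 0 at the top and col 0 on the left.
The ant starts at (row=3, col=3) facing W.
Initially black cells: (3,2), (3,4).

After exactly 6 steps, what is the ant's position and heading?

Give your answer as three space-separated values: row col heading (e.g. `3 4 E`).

Step 1: on WHITE (3,3): turn R to N, flip to black, move to (2,3). |black|=3
Step 2: on WHITE (2,3): turn R to E, flip to black, move to (2,4). |black|=4
Step 3: on WHITE (2,4): turn R to S, flip to black, move to (3,4). |black|=5
Step 4: on BLACK (3,4): turn L to E, flip to white, move to (3,5). |black|=4
Step 5: on WHITE (3,5): turn R to S, flip to black, move to (4,5). |black|=5
Step 6: on WHITE (4,5): turn R to W, flip to black, move to (4,4). |black|=6

Answer: 4 4 W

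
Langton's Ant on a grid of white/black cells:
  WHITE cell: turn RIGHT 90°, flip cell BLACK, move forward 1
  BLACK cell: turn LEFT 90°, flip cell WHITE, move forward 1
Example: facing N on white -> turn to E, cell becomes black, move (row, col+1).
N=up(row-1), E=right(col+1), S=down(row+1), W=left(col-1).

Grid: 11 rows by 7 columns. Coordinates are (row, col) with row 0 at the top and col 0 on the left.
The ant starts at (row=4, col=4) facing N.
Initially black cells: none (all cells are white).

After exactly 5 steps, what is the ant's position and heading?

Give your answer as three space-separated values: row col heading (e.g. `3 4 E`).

Step 1: on WHITE (4,4): turn R to E, flip to black, move to (4,5). |black|=1
Step 2: on WHITE (4,5): turn R to S, flip to black, move to (5,5). |black|=2
Step 3: on WHITE (5,5): turn R to W, flip to black, move to (5,4). |black|=3
Step 4: on WHITE (5,4): turn R to N, flip to black, move to (4,4). |black|=4
Step 5: on BLACK (4,4): turn L to W, flip to white, move to (4,3). |black|=3

Answer: 4 3 W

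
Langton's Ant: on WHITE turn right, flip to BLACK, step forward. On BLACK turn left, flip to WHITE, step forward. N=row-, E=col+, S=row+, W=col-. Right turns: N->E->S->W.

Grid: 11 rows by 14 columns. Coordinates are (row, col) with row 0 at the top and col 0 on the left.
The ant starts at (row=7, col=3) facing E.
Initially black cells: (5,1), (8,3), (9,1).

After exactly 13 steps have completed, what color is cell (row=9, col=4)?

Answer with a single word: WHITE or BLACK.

Answer: BLACK

Derivation:
Step 1: on WHITE (7,3): turn R to S, flip to black, move to (8,3). |black|=4
Step 2: on BLACK (8,3): turn L to E, flip to white, move to (8,4). |black|=3
Step 3: on WHITE (8,4): turn R to S, flip to black, move to (9,4). |black|=4
Step 4: on WHITE (9,4): turn R to W, flip to black, move to (9,3). |black|=5
Step 5: on WHITE (9,3): turn R to N, flip to black, move to (8,3). |black|=6
Step 6: on WHITE (8,3): turn R to E, flip to black, move to (8,4). |black|=7
Step 7: on BLACK (8,4): turn L to N, flip to white, move to (7,4). |black|=6
Step 8: on WHITE (7,4): turn R to E, flip to black, move to (7,5). |black|=7
Step 9: on WHITE (7,5): turn R to S, flip to black, move to (8,5). |black|=8
Step 10: on WHITE (8,5): turn R to W, flip to black, move to (8,4). |black|=9
Step 11: on WHITE (8,4): turn R to N, flip to black, move to (7,4). |black|=10
Step 12: on BLACK (7,4): turn L to W, flip to white, move to (7,3). |black|=9
Step 13: on BLACK (7,3): turn L to S, flip to white, move to (8,3). |black|=8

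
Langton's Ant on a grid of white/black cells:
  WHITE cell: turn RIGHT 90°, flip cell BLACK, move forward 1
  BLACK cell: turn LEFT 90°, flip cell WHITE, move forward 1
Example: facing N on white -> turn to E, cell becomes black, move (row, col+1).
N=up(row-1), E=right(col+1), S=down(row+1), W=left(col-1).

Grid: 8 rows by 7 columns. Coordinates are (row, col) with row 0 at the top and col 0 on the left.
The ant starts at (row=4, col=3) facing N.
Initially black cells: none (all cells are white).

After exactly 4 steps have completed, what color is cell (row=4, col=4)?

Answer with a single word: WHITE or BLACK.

Step 1: on WHITE (4,3): turn R to E, flip to black, move to (4,4). |black|=1
Step 2: on WHITE (4,4): turn R to S, flip to black, move to (5,4). |black|=2
Step 3: on WHITE (5,4): turn R to W, flip to black, move to (5,3). |black|=3
Step 4: on WHITE (5,3): turn R to N, flip to black, move to (4,3). |black|=4

Answer: BLACK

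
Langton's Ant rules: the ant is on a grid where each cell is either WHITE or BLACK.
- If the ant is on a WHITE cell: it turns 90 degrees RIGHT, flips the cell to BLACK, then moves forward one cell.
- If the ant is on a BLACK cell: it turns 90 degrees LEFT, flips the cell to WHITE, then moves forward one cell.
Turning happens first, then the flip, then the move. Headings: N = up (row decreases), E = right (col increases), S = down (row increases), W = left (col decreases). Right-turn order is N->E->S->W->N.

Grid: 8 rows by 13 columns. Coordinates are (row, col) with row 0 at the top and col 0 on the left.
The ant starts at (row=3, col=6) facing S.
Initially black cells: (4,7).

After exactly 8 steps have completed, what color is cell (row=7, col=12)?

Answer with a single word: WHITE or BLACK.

Step 1: on WHITE (3,6): turn R to W, flip to black, move to (3,5). |black|=2
Step 2: on WHITE (3,5): turn R to N, flip to black, move to (2,5). |black|=3
Step 3: on WHITE (2,5): turn R to E, flip to black, move to (2,6). |black|=4
Step 4: on WHITE (2,6): turn R to S, flip to black, move to (3,6). |black|=5
Step 5: on BLACK (3,6): turn L to E, flip to white, move to (3,7). |black|=4
Step 6: on WHITE (3,7): turn R to S, flip to black, move to (4,7). |black|=5
Step 7: on BLACK (4,7): turn L to E, flip to white, move to (4,8). |black|=4
Step 8: on WHITE (4,8): turn R to S, flip to black, move to (5,8). |black|=5

Answer: WHITE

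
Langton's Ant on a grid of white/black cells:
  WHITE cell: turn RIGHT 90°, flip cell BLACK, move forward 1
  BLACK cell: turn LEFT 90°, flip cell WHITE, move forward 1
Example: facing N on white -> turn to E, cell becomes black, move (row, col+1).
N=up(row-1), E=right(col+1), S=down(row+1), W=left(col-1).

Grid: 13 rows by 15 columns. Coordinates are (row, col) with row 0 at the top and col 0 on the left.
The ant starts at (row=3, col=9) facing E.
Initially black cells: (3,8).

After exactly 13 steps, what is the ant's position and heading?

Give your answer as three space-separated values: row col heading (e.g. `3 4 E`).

Answer: 4 7 S

Derivation:
Step 1: on WHITE (3,9): turn R to S, flip to black, move to (4,9). |black|=2
Step 2: on WHITE (4,9): turn R to W, flip to black, move to (4,8). |black|=3
Step 3: on WHITE (4,8): turn R to N, flip to black, move to (3,8). |black|=4
Step 4: on BLACK (3,8): turn L to W, flip to white, move to (3,7). |black|=3
Step 5: on WHITE (3,7): turn R to N, flip to black, move to (2,7). |black|=4
Step 6: on WHITE (2,7): turn R to E, flip to black, move to (2,8). |black|=5
Step 7: on WHITE (2,8): turn R to S, flip to black, move to (3,8). |black|=6
Step 8: on WHITE (3,8): turn R to W, flip to black, move to (3,7). |black|=7
Step 9: on BLACK (3,7): turn L to S, flip to white, move to (4,7). |black|=6
Step 10: on WHITE (4,7): turn R to W, flip to black, move to (4,6). |black|=7
Step 11: on WHITE (4,6): turn R to N, flip to black, move to (3,6). |black|=8
Step 12: on WHITE (3,6): turn R to E, flip to black, move to (3,7). |black|=9
Step 13: on WHITE (3,7): turn R to S, flip to black, move to (4,7). |black|=10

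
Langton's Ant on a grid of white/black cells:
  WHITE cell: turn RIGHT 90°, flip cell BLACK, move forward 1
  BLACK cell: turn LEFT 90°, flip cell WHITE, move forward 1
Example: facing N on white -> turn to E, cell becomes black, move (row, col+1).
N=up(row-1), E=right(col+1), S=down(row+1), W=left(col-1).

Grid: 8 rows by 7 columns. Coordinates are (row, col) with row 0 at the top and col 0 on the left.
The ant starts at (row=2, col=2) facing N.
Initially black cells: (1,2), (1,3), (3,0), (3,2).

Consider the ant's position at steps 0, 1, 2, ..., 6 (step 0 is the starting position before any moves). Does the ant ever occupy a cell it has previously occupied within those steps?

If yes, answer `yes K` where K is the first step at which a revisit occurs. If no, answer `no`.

Answer: no

Derivation:
Step 1: on WHITE (2,2): turn R to E, flip to black, move to (2,3). |black|=5 — new cell
Step 2: on WHITE (2,3): turn R to S, flip to black, move to (3,3). |black|=6 — new cell
Step 3: on WHITE (3,3): turn R to W, flip to black, move to (3,2). |black|=7 — new cell
Step 4: on BLACK (3,2): turn L to S, flip to white, move to (4,2). |black|=6 — new cell
Step 5: on WHITE (4,2): turn R to W, flip to black, move to (4,1). |black|=7 — new cell
Step 6: on WHITE (4,1): turn R to N, flip to black, move to (3,1). |black|=8 — new cell
No revisit within 6 steps.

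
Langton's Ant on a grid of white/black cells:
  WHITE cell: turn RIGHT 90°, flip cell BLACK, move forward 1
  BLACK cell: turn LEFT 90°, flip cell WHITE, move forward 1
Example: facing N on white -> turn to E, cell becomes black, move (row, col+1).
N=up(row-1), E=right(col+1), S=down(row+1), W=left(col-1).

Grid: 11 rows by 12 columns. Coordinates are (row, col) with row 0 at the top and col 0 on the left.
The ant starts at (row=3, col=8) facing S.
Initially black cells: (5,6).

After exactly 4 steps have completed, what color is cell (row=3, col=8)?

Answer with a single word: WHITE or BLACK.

Answer: BLACK

Derivation:
Step 1: on WHITE (3,8): turn R to W, flip to black, move to (3,7). |black|=2
Step 2: on WHITE (3,7): turn R to N, flip to black, move to (2,7). |black|=3
Step 3: on WHITE (2,7): turn R to E, flip to black, move to (2,8). |black|=4
Step 4: on WHITE (2,8): turn R to S, flip to black, move to (3,8). |black|=5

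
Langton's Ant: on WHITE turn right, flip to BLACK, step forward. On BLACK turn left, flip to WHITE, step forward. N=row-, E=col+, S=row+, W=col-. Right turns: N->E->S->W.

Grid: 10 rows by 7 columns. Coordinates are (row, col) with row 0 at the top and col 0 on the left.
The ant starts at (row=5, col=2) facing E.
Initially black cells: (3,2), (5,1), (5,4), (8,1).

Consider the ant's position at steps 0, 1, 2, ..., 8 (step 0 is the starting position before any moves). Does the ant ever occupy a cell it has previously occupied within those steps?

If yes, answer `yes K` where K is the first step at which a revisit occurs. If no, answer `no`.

Answer: yes 7

Derivation:
Step 1: on WHITE (5,2): turn R to S, flip to black, move to (6,2). |black|=5 — new cell
Step 2: on WHITE (6,2): turn R to W, flip to black, move to (6,1). |black|=6 — new cell
Step 3: on WHITE (6,1): turn R to N, flip to black, move to (5,1). |black|=7 — new cell
Step 4: on BLACK (5,1): turn L to W, flip to white, move to (5,0). |black|=6 — new cell
Step 5: on WHITE (5,0): turn R to N, flip to black, move to (4,0). |black|=7 — new cell
Step 6: on WHITE (4,0): turn R to E, flip to black, move to (4,1). |black|=8 — new cell
Step 7: on WHITE (4,1): turn R to S, flip to black, move to (5,1). |black|=9 — REVISIT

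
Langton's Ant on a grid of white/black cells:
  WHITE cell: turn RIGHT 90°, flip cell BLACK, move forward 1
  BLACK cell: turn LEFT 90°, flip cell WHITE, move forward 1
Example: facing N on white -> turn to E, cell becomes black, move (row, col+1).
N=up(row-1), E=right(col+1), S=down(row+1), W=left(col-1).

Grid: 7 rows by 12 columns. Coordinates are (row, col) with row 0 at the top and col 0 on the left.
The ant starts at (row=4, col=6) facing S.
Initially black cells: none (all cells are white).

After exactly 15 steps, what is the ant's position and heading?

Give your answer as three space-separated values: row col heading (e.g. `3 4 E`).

Step 1: on WHITE (4,6): turn R to W, flip to black, move to (4,5). |black|=1
Step 2: on WHITE (4,5): turn R to N, flip to black, move to (3,5). |black|=2
Step 3: on WHITE (3,5): turn R to E, flip to black, move to (3,6). |black|=3
Step 4: on WHITE (3,6): turn R to S, flip to black, move to (4,6). |black|=4
Step 5: on BLACK (4,6): turn L to E, flip to white, move to (4,7). |black|=3
Step 6: on WHITE (4,7): turn R to S, flip to black, move to (5,7). |black|=4
Step 7: on WHITE (5,7): turn R to W, flip to black, move to (5,6). |black|=5
Step 8: on WHITE (5,6): turn R to N, flip to black, move to (4,6). |black|=6
Step 9: on WHITE (4,6): turn R to E, flip to black, move to (4,7). |black|=7
Step 10: on BLACK (4,7): turn L to N, flip to white, move to (3,7). |black|=6
Step 11: on WHITE (3,7): turn R to E, flip to black, move to (3,8). |black|=7
Step 12: on WHITE (3,8): turn R to S, flip to black, move to (4,8). |black|=8
Step 13: on WHITE (4,8): turn R to W, flip to black, move to (4,7). |black|=9
Step 14: on WHITE (4,7): turn R to N, flip to black, move to (3,7). |black|=10
Step 15: on BLACK (3,7): turn L to W, flip to white, move to (3,6). |black|=9

Answer: 3 6 W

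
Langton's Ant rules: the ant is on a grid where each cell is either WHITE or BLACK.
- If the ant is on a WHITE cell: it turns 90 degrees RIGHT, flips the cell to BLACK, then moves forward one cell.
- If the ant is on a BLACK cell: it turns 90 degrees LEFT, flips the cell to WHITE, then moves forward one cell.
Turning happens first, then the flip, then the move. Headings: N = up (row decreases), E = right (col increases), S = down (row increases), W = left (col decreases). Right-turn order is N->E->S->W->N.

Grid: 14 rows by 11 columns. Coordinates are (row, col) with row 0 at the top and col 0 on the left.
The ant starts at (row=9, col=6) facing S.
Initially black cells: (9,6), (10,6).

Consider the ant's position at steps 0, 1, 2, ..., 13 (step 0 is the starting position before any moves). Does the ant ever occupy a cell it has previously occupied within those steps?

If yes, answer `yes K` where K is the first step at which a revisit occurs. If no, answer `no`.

Answer: yes 7

Derivation:
Step 1: on BLACK (9,6): turn L to E, flip to white, move to (9,7). |black|=1 — new cell
Step 2: on WHITE (9,7): turn R to S, flip to black, move to (10,7). |black|=2 — new cell
Step 3: on WHITE (10,7): turn R to W, flip to black, move to (10,6). |black|=3 — new cell
Step 4: on BLACK (10,6): turn L to S, flip to white, move to (11,6). |black|=2 — new cell
Step 5: on WHITE (11,6): turn R to W, flip to black, move to (11,5). |black|=3 — new cell
Step 6: on WHITE (11,5): turn R to N, flip to black, move to (10,5). |black|=4 — new cell
Step 7: on WHITE (10,5): turn R to E, flip to black, move to (10,6). |black|=5 — REVISIT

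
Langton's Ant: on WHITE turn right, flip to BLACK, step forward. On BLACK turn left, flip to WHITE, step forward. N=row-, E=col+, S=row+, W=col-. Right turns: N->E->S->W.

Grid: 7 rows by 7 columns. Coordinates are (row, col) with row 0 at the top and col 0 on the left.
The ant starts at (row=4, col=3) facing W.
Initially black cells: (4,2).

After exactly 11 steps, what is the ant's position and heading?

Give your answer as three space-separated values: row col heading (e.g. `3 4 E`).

Step 1: on WHITE (4,3): turn R to N, flip to black, move to (3,3). |black|=2
Step 2: on WHITE (3,3): turn R to E, flip to black, move to (3,4). |black|=3
Step 3: on WHITE (3,4): turn R to S, flip to black, move to (4,4). |black|=4
Step 4: on WHITE (4,4): turn R to W, flip to black, move to (4,3). |black|=5
Step 5: on BLACK (4,3): turn L to S, flip to white, move to (5,3). |black|=4
Step 6: on WHITE (5,3): turn R to W, flip to black, move to (5,2). |black|=5
Step 7: on WHITE (5,2): turn R to N, flip to black, move to (4,2). |black|=6
Step 8: on BLACK (4,2): turn L to W, flip to white, move to (4,1). |black|=5
Step 9: on WHITE (4,1): turn R to N, flip to black, move to (3,1). |black|=6
Step 10: on WHITE (3,1): turn R to E, flip to black, move to (3,2). |black|=7
Step 11: on WHITE (3,2): turn R to S, flip to black, move to (4,2). |black|=8

Answer: 4 2 S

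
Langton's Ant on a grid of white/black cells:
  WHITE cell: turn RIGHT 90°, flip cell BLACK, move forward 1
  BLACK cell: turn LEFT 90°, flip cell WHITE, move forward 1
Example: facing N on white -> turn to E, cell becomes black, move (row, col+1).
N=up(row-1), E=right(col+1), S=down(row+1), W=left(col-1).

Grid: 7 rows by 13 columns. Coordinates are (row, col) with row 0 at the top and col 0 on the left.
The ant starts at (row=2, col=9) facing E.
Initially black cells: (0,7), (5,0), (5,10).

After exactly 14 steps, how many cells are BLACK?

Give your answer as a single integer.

Answer: 13

Derivation:
Step 1: on WHITE (2,9): turn R to S, flip to black, move to (3,9). |black|=4
Step 2: on WHITE (3,9): turn R to W, flip to black, move to (3,8). |black|=5
Step 3: on WHITE (3,8): turn R to N, flip to black, move to (2,8). |black|=6
Step 4: on WHITE (2,8): turn R to E, flip to black, move to (2,9). |black|=7
Step 5: on BLACK (2,9): turn L to N, flip to white, move to (1,9). |black|=6
Step 6: on WHITE (1,9): turn R to E, flip to black, move to (1,10). |black|=7
Step 7: on WHITE (1,10): turn R to S, flip to black, move to (2,10). |black|=8
Step 8: on WHITE (2,10): turn R to W, flip to black, move to (2,9). |black|=9
Step 9: on WHITE (2,9): turn R to N, flip to black, move to (1,9). |black|=10
Step 10: on BLACK (1,9): turn L to W, flip to white, move to (1,8). |black|=9
Step 11: on WHITE (1,8): turn R to N, flip to black, move to (0,8). |black|=10
Step 12: on WHITE (0,8): turn R to E, flip to black, move to (0,9). |black|=11
Step 13: on WHITE (0,9): turn R to S, flip to black, move to (1,9). |black|=12
Step 14: on WHITE (1,9): turn R to W, flip to black, move to (1,8). |black|=13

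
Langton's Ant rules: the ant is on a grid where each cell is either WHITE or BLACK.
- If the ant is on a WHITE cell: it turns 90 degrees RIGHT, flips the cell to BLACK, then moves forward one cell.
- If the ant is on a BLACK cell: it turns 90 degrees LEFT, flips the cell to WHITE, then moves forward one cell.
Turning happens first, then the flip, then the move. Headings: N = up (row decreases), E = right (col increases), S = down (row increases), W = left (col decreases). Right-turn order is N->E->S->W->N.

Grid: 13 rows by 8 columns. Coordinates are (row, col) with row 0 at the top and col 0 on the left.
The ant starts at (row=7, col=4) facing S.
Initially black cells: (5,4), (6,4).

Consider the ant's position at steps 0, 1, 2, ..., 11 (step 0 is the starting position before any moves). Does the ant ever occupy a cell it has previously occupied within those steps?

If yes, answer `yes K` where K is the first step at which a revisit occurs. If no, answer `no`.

Answer: yes 8

Derivation:
Step 1: on WHITE (7,4): turn R to W, flip to black, move to (7,3). |black|=3 — new cell
Step 2: on WHITE (7,3): turn R to N, flip to black, move to (6,3). |black|=4 — new cell
Step 3: on WHITE (6,3): turn R to E, flip to black, move to (6,4). |black|=5 — new cell
Step 4: on BLACK (6,4): turn L to N, flip to white, move to (5,4). |black|=4 — new cell
Step 5: on BLACK (5,4): turn L to W, flip to white, move to (5,3). |black|=3 — new cell
Step 6: on WHITE (5,3): turn R to N, flip to black, move to (4,3). |black|=4 — new cell
Step 7: on WHITE (4,3): turn R to E, flip to black, move to (4,4). |black|=5 — new cell
Step 8: on WHITE (4,4): turn R to S, flip to black, move to (5,4). |black|=6 — REVISIT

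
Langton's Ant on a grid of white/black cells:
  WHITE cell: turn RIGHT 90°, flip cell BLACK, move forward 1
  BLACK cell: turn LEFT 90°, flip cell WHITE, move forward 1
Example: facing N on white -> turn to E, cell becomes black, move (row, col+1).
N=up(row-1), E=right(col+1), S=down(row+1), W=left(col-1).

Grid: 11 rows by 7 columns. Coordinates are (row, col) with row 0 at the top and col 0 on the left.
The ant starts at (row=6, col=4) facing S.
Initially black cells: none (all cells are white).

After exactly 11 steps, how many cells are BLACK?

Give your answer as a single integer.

Answer: 7

Derivation:
Step 1: on WHITE (6,4): turn R to W, flip to black, move to (6,3). |black|=1
Step 2: on WHITE (6,3): turn R to N, flip to black, move to (5,3). |black|=2
Step 3: on WHITE (5,3): turn R to E, flip to black, move to (5,4). |black|=3
Step 4: on WHITE (5,4): turn R to S, flip to black, move to (6,4). |black|=4
Step 5: on BLACK (6,4): turn L to E, flip to white, move to (6,5). |black|=3
Step 6: on WHITE (6,5): turn R to S, flip to black, move to (7,5). |black|=4
Step 7: on WHITE (7,5): turn R to W, flip to black, move to (7,4). |black|=5
Step 8: on WHITE (7,4): turn R to N, flip to black, move to (6,4). |black|=6
Step 9: on WHITE (6,4): turn R to E, flip to black, move to (6,5). |black|=7
Step 10: on BLACK (6,5): turn L to N, flip to white, move to (5,5). |black|=6
Step 11: on WHITE (5,5): turn R to E, flip to black, move to (5,6). |black|=7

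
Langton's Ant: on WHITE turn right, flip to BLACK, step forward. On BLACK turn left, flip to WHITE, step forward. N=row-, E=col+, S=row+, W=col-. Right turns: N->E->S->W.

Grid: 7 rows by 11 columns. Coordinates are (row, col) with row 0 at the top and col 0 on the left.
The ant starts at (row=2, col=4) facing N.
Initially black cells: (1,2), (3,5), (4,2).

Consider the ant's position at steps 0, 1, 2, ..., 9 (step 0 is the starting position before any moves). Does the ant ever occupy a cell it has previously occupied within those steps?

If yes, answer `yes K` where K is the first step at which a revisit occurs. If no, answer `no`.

Answer: yes 6

Derivation:
Step 1: on WHITE (2,4): turn R to E, flip to black, move to (2,5). |black|=4 — new cell
Step 2: on WHITE (2,5): turn R to S, flip to black, move to (3,5). |black|=5 — new cell
Step 3: on BLACK (3,5): turn L to E, flip to white, move to (3,6). |black|=4 — new cell
Step 4: on WHITE (3,6): turn R to S, flip to black, move to (4,6). |black|=5 — new cell
Step 5: on WHITE (4,6): turn R to W, flip to black, move to (4,5). |black|=6 — new cell
Step 6: on WHITE (4,5): turn R to N, flip to black, move to (3,5). |black|=7 — REVISIT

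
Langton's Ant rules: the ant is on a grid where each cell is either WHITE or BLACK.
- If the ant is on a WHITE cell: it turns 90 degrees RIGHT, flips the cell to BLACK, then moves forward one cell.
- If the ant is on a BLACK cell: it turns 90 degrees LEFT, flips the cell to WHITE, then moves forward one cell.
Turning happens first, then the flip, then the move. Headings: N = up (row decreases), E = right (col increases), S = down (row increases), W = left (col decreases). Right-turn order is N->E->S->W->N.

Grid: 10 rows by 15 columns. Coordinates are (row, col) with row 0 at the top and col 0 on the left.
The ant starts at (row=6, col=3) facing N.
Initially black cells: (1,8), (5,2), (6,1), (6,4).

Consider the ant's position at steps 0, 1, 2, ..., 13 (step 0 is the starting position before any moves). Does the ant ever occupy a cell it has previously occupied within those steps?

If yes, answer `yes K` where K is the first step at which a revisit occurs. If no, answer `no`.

Answer: yes 5

Derivation:
Step 1: on WHITE (6,3): turn R to E, flip to black, move to (6,4). |black|=5 — new cell
Step 2: on BLACK (6,4): turn L to N, flip to white, move to (5,4). |black|=4 — new cell
Step 3: on WHITE (5,4): turn R to E, flip to black, move to (5,5). |black|=5 — new cell
Step 4: on WHITE (5,5): turn R to S, flip to black, move to (6,5). |black|=6 — new cell
Step 5: on WHITE (6,5): turn R to W, flip to black, move to (6,4). |black|=7 — REVISIT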